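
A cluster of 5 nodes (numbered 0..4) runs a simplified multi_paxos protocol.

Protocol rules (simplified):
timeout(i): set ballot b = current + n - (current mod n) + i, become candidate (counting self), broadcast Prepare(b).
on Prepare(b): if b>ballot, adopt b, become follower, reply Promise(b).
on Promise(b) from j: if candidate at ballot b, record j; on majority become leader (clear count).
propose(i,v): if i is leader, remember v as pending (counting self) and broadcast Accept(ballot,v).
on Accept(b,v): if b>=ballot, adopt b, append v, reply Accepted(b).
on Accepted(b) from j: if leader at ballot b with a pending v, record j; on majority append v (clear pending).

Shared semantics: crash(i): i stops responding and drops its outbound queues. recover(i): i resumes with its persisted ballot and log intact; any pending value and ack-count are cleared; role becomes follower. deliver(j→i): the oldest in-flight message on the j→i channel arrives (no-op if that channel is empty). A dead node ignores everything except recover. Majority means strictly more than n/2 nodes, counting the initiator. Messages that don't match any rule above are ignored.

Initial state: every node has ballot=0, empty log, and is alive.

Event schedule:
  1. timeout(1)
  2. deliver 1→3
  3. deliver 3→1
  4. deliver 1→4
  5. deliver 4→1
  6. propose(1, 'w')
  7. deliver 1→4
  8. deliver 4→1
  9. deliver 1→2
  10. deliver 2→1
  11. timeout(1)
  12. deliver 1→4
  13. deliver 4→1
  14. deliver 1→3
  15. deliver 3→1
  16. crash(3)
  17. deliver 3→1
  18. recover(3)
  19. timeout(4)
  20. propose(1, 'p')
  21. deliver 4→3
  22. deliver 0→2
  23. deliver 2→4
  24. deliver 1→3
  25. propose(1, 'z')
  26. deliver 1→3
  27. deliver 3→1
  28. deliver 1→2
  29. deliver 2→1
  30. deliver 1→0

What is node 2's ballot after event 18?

6

e1 timeout(1): 1[cand,b=6,-]
e2 deliver 1→3: 3[foll,b=6,-]
e3 deliver 3→1: ·
e4 deliver 1→4: 4[foll,b=6,-]
e5 deliver 4→1: 1[lead,b=6,-]
e6 propose(1,'w'): ·
e7 deliver 1→4: 4[foll,b=6,w]
e8 deliver 4→1: ·
e9 deliver 1→2: 2[foll,b=6,-]
e10 deliver 2→1: ·
e11 timeout(1): 1[cand,b=11,-]
e12 deliver 1→4: 4[foll,b=11,w]
e13 deliver 4→1: ·
e14 deliver 1→3: 3[foll,b=6,w]
e15 deliver 3→1: ·
e16 crash(3): 3[✗foll,b=6,w]
e17 deliver 3→1: ·
e18 recover(3): 3[foll,b=6,w]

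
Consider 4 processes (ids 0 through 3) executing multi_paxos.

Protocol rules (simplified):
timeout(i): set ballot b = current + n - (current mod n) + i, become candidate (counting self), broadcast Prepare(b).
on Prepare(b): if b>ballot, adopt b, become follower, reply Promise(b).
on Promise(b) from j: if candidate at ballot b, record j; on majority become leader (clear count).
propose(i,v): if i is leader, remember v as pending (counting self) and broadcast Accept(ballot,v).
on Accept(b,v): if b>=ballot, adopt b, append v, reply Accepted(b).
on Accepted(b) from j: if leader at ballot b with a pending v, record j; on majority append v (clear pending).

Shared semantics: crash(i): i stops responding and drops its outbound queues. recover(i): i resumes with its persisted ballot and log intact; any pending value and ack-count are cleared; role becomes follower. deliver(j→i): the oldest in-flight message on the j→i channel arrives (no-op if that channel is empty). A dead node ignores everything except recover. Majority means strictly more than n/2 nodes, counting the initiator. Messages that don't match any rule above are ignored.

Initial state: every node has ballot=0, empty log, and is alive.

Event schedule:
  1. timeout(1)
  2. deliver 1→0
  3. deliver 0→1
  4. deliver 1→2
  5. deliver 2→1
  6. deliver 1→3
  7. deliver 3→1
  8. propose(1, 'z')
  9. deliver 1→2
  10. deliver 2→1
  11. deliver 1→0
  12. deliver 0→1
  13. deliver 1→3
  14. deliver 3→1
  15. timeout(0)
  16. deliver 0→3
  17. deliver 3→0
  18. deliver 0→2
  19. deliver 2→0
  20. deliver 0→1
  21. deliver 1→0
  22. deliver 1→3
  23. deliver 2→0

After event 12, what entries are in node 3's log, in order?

e1 timeout(1): 1[cand,b=5,-]
e2 deliver 1→0: 0[foll,b=5,-]
e3 deliver 0→1: ·
e4 deliver 1→2: 2[foll,b=5,-]
e5 deliver 2→1: 1[lead,b=5,-]
e6 deliver 1→3: 3[foll,b=5,-]
e7 deliver 3→1: ·
e8 propose(1,'z'): ·
e9 deliver 1→2: 2[foll,b=5,z]
e10 deliver 2→1: ·
e11 deliver 1→0: 0[foll,b=5,z]
e12 deliver 0→1: 1[lead,b=5,z]

empty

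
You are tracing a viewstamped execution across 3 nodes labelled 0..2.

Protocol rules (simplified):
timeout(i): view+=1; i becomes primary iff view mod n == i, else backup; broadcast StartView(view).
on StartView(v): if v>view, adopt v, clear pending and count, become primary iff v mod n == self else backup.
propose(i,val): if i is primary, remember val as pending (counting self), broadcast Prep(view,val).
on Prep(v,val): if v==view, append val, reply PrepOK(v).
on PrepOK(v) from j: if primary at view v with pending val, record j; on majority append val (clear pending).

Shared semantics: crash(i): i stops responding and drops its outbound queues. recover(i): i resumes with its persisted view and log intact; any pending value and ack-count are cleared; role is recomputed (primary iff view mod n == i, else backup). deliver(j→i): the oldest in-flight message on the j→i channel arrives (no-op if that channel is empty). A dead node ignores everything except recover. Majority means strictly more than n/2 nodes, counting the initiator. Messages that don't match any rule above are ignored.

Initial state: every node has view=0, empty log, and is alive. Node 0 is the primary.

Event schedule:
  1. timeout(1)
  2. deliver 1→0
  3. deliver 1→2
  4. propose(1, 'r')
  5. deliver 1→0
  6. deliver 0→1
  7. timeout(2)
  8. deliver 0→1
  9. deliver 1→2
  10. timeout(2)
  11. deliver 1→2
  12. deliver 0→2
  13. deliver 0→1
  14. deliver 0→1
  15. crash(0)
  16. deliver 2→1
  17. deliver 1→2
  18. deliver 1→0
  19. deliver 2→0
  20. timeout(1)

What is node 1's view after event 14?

e1 timeout(1): 1[prim,v=1,-]
e2 deliver 1→0: 0[back,v=1,-]
e3 deliver 1→2: 2[back,v=1,-]
e4 propose(1,'r'): ·
e5 deliver 1→0: 0[back,v=1,r]
e6 deliver 0→1: 1[prim,v=1,r]
e7 timeout(2): 2[prim,v=2,-]
e8 deliver 0→1: ·
e9 deliver 1→2: ·
e10 timeout(2): 2[back,v=3,-]
e11 deliver 1→2: ·
e12 deliver 0→2: ·
e13 deliver 0→1: ·
e14 deliver 0→1: ·

1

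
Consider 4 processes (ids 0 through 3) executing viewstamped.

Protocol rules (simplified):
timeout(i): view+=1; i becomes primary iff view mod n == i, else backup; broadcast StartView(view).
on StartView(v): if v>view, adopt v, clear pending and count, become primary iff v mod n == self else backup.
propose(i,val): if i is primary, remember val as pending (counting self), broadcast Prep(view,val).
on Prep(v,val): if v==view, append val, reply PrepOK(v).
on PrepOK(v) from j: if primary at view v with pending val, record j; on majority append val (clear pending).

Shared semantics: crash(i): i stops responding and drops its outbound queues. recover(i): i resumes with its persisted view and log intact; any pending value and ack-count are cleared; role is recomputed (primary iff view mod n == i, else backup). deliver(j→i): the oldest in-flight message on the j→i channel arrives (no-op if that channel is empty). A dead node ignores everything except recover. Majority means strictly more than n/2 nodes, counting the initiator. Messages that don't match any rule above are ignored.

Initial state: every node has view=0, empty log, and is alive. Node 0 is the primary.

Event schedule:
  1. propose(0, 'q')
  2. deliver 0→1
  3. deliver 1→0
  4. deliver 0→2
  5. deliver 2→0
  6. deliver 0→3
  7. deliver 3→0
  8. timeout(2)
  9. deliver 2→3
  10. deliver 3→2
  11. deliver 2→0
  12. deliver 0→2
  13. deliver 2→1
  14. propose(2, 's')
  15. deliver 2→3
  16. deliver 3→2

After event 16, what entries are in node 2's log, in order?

step 1 propose(0,'q'): —
step 2 deliver 0→1: 1={back,v=0,log=q}
step 3 deliver 1→0: —
step 4 deliver 0→2: 2={back,v=0,log=q}
step 5 deliver 2→0: 0={prim,v=0,log=q}
step 6 deliver 0→3: 3={back,v=0,log=q}
step 7 deliver 3→0: —
step 8 timeout(2): 2={back,v=1,log=q}
step 9 deliver 2→3: 3={back,v=1,log=q}
step 10 deliver 3→2: —
step 11 deliver 2→0: 0={back,v=1,log=q}
step 12 deliver 0→2: —
step 13 deliver 2→1: 1={prim,v=1,log=q}
step 14 propose(2,'s'): —
step 15 deliver 2→3: —
step 16 deliver 3→2: —

q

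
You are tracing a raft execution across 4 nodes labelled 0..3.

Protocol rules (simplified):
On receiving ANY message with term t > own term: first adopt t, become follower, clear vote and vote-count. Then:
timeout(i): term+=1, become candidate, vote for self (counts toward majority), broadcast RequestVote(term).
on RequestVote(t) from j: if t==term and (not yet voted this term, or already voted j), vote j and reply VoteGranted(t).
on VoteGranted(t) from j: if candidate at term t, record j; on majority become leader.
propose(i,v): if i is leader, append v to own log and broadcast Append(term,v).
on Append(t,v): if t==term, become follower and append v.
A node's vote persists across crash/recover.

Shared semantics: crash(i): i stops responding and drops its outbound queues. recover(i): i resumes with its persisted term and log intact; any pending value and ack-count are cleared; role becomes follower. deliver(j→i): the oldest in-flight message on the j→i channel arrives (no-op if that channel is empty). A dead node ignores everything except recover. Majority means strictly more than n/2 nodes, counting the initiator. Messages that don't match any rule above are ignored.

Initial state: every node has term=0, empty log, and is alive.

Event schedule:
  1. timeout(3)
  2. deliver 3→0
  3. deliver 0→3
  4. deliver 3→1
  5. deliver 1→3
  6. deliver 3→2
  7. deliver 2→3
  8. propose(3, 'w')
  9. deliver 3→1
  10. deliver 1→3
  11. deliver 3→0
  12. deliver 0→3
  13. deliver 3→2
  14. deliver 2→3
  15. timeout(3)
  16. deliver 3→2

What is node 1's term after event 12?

1

e1 timeout(3): 3[cand,t=1,-]
e2 deliver 3→0: 0[foll,t=1,-]
e3 deliver 0→3: ·
e4 deliver 3→1: 1[foll,t=1,-]
e5 deliver 1→3: 3[lead,t=1,-]
e6 deliver 3→2: 2[foll,t=1,-]
e7 deliver 2→3: ·
e8 propose(3,'w'): 3[lead,t=1,w]
e9 deliver 3→1: 1[foll,t=1,w]
e10 deliver 1→3: ·
e11 deliver 3→0: 0[foll,t=1,w]
e12 deliver 0→3: ·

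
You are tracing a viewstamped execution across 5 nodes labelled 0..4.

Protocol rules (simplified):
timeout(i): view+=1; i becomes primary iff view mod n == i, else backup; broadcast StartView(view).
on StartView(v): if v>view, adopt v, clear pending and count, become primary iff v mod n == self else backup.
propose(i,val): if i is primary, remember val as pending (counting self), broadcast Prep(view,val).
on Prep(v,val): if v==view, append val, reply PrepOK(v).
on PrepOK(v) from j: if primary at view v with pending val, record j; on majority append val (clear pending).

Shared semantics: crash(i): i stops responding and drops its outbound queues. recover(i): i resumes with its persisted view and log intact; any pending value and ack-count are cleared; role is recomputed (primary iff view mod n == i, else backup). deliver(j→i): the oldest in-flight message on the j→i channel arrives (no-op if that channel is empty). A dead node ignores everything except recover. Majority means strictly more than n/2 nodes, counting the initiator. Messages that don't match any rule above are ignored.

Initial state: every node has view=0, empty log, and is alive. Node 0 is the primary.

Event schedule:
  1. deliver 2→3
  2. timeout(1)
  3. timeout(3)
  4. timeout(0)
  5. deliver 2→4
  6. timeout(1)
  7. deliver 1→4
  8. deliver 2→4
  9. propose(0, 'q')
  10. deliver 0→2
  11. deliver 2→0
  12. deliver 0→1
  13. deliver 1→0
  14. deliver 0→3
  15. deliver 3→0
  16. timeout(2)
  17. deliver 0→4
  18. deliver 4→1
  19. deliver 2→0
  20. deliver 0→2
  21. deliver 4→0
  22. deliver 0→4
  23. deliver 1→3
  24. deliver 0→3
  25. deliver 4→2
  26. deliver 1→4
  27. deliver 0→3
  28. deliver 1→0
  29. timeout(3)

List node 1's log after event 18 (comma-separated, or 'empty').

empty

e1 deliver 2→3: ·
e2 timeout(1): 1[prim,v=1,-]
e3 timeout(3): 3[back,v=1,-]
e4 timeout(0): 0[back,v=1,-]
e5 deliver 2→4: ·
e6 timeout(1): 1[back,v=2,-]
e7 deliver 1→4: 4[back,v=1,-]
e8 deliver 2→4: ·
e9 propose(0,'q'): ·
e10 deliver 0→2: 2[back,v=1,-]
e11 deliver 2→0: ·
e12 deliver 0→1: ·
e13 deliver 1→0: ·
e14 deliver 0→3: ·
e15 deliver 3→0: ·
e16 timeout(2): 2[prim,v=2,-]
e17 deliver 0→4: ·
e18 deliver 4→1: ·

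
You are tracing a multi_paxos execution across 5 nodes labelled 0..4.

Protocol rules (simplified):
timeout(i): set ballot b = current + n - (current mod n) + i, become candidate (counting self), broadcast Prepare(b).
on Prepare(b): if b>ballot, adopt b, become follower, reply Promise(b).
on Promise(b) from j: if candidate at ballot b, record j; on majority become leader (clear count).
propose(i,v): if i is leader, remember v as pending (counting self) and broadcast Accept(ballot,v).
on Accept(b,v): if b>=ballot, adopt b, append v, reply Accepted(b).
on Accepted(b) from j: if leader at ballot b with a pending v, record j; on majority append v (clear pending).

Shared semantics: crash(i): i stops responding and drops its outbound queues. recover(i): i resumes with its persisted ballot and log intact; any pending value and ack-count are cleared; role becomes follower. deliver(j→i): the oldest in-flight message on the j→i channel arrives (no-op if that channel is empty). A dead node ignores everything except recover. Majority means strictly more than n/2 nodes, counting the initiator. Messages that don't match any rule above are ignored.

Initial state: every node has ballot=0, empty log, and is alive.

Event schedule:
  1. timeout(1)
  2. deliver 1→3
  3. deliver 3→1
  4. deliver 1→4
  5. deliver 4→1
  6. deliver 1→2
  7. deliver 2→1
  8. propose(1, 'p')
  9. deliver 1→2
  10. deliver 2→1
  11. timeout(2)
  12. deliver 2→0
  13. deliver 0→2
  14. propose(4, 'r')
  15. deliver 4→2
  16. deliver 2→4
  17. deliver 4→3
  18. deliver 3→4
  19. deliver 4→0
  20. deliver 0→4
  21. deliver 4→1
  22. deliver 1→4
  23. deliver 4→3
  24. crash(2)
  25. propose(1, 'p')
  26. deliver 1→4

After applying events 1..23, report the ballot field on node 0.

12

after 1 — timeout(1): n1:cand/b6/[-]
after 2 — deliver 1→3: n3:foll/b6/[-]
after 3 — deliver 3→1: ·
after 4 — deliver 1→4: n4:foll/b6/[-]
after 5 — deliver 4→1: n1:lead/b6/[-]
after 6 — deliver 1→2: n2:foll/b6/[-]
after 7 — deliver 2→1: ·
after 8 — propose(1,'p'): ·
after 9 — deliver 1→2: n2:foll/b6/[p]
after 10 — deliver 2→1: ·
after 11 — timeout(2): n2:cand/b12/[p]
after 12 — deliver 2→0: n0:foll/b12/[-]
after 13 — deliver 0→2: ·
after 14 — propose(4,'r'): ·
after 15 — deliver 4→2: ·
after 16 — deliver 2→4: n4:foll/b12/[-]
after 17 — deliver 4→3: ·
after 18 — deliver 3→4: ·
after 19 — deliver 4→0: ·
after 20 — deliver 0→4: ·
after 21 — deliver 4→1: ·
after 22 — deliver 1→4: ·
after 23 — deliver 4→3: ·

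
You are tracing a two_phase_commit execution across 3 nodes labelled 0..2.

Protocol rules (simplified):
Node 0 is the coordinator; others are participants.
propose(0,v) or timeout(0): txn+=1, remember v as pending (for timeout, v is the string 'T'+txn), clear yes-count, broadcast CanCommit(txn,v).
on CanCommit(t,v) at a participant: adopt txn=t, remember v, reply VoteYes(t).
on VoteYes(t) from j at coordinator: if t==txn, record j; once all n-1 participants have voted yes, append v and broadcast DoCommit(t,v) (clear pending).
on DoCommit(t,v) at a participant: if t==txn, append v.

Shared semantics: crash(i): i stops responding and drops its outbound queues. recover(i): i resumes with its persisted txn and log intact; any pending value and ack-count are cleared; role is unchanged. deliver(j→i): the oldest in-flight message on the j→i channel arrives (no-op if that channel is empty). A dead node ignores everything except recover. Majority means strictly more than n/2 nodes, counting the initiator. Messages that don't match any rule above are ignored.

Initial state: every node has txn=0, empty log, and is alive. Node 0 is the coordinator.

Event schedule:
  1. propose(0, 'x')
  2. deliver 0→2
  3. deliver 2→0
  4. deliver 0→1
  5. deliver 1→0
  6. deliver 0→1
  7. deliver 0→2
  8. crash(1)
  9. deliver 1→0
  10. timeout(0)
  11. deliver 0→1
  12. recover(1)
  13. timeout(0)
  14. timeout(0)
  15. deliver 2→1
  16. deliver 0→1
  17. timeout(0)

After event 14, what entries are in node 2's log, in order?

after 1 — propose(0,'x'): n0:coor/t1/[-]
after 2 — deliver 0→2: n2:part/t1/[-]
after 3 — deliver 2→0: ·
after 4 — deliver 0→1: n1:part/t1/[-]
after 5 — deliver 1→0: n0:coor/t1/[x]
after 6 — deliver 0→1: n1:part/t1/[x]
after 7 — deliver 0→2: n2:part/t1/[x]
after 8 — crash(1): n1:✗part/t1/[x]
after 9 — deliver 1→0: ·
after 10 — timeout(0): n0:coor/t2/[x]
after 11 — deliver 0→1: ·
after 12 — recover(1): n1:part/t1/[x]
after 13 — timeout(0): n0:coor/t3/[x]
after 14 — timeout(0): n0:coor/t4/[x]

x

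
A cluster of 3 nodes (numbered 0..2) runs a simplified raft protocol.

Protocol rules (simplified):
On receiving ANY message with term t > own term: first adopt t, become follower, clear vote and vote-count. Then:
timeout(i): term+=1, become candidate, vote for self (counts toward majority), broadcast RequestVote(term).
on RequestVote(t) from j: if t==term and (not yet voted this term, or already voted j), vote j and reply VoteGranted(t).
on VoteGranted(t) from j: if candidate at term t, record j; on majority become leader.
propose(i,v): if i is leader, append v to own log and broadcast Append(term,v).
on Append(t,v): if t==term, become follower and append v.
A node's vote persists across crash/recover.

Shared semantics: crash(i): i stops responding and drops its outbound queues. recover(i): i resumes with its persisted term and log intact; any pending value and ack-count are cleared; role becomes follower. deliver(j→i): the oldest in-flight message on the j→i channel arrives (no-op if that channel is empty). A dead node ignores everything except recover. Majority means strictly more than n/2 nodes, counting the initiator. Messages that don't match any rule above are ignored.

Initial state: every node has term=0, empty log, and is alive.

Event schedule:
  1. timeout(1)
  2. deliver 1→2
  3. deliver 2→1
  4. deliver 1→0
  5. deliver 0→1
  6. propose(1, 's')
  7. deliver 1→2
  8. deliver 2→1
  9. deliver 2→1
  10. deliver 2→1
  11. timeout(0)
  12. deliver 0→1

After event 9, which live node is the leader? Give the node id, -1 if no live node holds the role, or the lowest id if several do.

1

e1 timeout(1): 1[cand,t=1,-]
e2 deliver 1→2: 2[foll,t=1,-]
e3 deliver 2→1: 1[lead,t=1,-]
e4 deliver 1→0: 0[foll,t=1,-]
e5 deliver 0→1: ·
e6 propose(1,'s'): 1[lead,t=1,s]
e7 deliver 1→2: 2[foll,t=1,s]
e8 deliver 2→1: ·
e9 deliver 2→1: ·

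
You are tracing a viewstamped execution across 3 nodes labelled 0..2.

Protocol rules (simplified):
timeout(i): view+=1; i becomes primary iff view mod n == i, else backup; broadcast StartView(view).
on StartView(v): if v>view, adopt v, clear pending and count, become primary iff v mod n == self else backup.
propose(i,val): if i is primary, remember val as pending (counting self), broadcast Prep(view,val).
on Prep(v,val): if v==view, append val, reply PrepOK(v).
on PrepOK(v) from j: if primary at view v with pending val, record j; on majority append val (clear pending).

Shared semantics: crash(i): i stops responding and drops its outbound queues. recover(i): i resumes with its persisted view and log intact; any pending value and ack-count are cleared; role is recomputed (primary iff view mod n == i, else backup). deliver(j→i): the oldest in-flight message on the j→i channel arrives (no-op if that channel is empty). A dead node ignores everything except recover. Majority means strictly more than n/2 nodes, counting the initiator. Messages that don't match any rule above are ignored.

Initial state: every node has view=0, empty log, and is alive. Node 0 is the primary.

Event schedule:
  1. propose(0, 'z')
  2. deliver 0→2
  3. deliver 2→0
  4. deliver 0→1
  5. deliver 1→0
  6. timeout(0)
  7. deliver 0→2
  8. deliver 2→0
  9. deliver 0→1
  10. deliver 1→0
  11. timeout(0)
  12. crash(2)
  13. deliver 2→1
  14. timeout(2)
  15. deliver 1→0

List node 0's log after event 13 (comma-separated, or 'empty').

z

step 1 propose(0,'z'): —
step 2 deliver 0→2: 2={back,v=0,log=z}
step 3 deliver 2→0: 0={prim,v=0,log=z}
step 4 deliver 0→1: 1={back,v=0,log=z}
step 5 deliver 1→0: —
step 6 timeout(0): 0={back,v=1,log=z}
step 7 deliver 0→2: 2={back,v=1,log=z}
step 8 deliver 2→0: —
step 9 deliver 0→1: 1={prim,v=1,log=z}
step 10 deliver 1→0: —
step 11 timeout(0): 0={back,v=2,log=z}
step 12 crash(2): 2={✗back,v=1,log=z}
step 13 deliver 2→1: —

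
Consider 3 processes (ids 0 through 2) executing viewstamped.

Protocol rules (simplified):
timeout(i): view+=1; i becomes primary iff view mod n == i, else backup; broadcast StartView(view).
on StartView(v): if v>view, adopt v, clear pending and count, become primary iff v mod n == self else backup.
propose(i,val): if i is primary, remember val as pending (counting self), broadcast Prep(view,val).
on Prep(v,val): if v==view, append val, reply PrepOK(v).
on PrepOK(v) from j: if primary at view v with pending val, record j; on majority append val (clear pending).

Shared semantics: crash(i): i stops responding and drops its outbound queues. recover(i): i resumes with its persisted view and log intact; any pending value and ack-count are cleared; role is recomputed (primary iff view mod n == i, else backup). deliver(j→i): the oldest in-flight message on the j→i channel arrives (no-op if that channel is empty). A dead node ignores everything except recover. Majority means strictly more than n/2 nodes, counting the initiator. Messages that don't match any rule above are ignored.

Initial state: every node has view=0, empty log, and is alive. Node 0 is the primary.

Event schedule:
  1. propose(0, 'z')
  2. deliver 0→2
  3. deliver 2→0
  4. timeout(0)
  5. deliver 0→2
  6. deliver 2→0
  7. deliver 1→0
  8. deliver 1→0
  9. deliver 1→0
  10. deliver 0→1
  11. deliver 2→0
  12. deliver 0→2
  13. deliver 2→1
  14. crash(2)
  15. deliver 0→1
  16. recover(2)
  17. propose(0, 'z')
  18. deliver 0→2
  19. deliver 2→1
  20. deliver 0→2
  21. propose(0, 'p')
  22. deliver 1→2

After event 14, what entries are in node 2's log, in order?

step 1 propose(0,'z'): —
step 2 deliver 0→2: 2={back,v=0,log=z}
step 3 deliver 2→0: 0={prim,v=0,log=z}
step 4 timeout(0): 0={back,v=1,log=z}
step 5 deliver 0→2: 2={back,v=1,log=z}
step 6 deliver 2→0: —
step 7 deliver 1→0: —
step 8 deliver 1→0: —
step 9 deliver 1→0: —
step 10 deliver 0→1: 1={back,v=0,log=z}
step 11 deliver 2→0: —
step 12 deliver 0→2: —
step 13 deliver 2→1: —
step 14 crash(2): 2={✗back,v=1,log=z}

z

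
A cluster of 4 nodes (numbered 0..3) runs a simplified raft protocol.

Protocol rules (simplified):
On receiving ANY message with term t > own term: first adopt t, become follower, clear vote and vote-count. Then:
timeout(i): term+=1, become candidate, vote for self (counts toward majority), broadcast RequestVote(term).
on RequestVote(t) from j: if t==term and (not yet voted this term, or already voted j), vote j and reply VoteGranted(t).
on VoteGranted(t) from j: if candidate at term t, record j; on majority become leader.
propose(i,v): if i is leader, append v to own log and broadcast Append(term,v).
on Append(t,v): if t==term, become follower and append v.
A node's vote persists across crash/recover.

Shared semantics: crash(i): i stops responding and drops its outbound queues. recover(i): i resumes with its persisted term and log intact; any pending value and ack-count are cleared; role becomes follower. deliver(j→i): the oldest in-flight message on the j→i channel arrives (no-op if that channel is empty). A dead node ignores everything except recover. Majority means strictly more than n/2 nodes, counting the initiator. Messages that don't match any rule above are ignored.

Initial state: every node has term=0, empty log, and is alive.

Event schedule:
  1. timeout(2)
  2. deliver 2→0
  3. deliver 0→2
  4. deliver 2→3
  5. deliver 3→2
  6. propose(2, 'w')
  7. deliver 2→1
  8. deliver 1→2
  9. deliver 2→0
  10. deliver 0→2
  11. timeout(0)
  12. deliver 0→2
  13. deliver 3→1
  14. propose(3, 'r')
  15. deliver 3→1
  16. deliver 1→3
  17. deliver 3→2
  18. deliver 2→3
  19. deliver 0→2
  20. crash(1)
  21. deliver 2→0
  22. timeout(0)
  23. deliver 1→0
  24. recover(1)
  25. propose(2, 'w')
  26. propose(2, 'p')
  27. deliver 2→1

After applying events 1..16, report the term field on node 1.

1

1. timeout(2):  <2:cand t1 ->
2. deliver 2→0:  <0:foll t1 ->
3. deliver 0→2:  nop
4. deliver 2→3:  <3:foll t1 ->
5. deliver 3→2:  <2:lead t1 ->
6. propose(2,'w'):  <2:lead t1 w>
7. deliver 2→1:  <1:foll t1 ->
8. deliver 1→2:  nop
9. deliver 2→0:  <0:foll t1 w>
10. deliver 0→2:  nop
11. timeout(0):  <0:cand t2 w>
12. deliver 0→2:  <2:foll t2 w>
13. deliver 3→1:  nop
14. propose(3,'r'):  nop
15. deliver 3→1:  nop
16. deliver 1→3:  nop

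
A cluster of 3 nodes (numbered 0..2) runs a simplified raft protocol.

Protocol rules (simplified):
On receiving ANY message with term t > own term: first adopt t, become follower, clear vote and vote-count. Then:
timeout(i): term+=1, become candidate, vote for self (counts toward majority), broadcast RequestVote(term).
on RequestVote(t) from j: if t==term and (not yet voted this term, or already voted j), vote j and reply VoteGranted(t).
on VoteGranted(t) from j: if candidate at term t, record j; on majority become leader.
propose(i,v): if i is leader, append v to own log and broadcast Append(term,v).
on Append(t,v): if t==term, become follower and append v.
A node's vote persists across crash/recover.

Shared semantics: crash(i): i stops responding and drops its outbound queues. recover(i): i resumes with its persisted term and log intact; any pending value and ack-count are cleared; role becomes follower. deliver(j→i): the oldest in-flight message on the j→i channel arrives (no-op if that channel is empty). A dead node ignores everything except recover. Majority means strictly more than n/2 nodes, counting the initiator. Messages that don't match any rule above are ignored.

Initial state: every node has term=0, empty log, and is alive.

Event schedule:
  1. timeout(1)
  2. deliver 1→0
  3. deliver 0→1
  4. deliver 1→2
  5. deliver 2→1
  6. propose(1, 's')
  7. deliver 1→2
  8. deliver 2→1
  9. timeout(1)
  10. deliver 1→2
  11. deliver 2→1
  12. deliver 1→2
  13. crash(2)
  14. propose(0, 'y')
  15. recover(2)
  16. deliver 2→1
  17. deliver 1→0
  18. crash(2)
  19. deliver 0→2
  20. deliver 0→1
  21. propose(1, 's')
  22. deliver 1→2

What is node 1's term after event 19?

[1] timeout(1) → N1(cand t1 [-])
[2] deliver 1→0 → N0(foll t1 [-])
[3] deliver 0→1 → N1(lead t1 [-])
[4] deliver 1→2 → N2(foll t1 [-])
[5] deliver 2→1 → ∅
[6] propose(1,'s') → N1(lead t1 [s])
[7] deliver 1→2 → N2(foll t1 [s])
[8] deliver 2→1 → ∅
[9] timeout(1) → N1(cand t2 [s])
[10] deliver 1→2 → N2(foll t2 [s])
[11] deliver 2→1 → N1(lead t2 [s])
[12] deliver 1→2 → ∅
[13] crash(2) → N2(✗foll t2 [s])
[14] propose(0,'y') → ∅
[15] recover(2) → N2(foll t2 [s])
[16] deliver 2→1 → ∅
[17] deliver 1→0 → N0(foll t1 [s])
[18] crash(2) → N2(✗foll t2 [s])
[19] deliver 0→2 → ∅

2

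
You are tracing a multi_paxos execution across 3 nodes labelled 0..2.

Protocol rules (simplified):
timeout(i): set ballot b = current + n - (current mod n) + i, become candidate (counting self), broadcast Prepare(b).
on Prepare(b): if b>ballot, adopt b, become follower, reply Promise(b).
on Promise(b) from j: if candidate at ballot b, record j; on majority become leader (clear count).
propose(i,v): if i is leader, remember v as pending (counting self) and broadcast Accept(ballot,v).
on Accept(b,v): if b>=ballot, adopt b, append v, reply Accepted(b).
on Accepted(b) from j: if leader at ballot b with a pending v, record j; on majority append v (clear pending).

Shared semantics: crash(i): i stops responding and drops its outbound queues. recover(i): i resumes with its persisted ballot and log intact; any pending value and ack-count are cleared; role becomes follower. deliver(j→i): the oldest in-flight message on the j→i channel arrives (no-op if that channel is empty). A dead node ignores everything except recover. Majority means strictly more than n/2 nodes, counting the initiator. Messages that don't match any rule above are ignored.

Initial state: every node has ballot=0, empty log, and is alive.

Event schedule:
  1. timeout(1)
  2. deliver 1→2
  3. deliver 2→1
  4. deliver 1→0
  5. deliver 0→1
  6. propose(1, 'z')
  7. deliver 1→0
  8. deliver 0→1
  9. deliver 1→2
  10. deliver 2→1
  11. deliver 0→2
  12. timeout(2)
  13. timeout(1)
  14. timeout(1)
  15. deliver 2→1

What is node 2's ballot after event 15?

8

after 1 — timeout(1): n1:cand/b4/[-]
after 2 — deliver 1→2: n2:foll/b4/[-]
after 3 — deliver 2→1: n1:lead/b4/[-]
after 4 — deliver 1→0: n0:foll/b4/[-]
after 5 — deliver 0→1: ·
after 6 — propose(1,'z'): ·
after 7 — deliver 1→0: n0:foll/b4/[z]
after 8 — deliver 0→1: n1:lead/b4/[z]
after 9 — deliver 1→2: n2:foll/b4/[z]
after 10 — deliver 2→1: ·
after 11 — deliver 0→2: ·
after 12 — timeout(2): n2:cand/b8/[z]
after 13 — timeout(1): n1:cand/b7/[z]
after 14 — timeout(1): n1:cand/b10/[z]
after 15 — deliver 2→1: ·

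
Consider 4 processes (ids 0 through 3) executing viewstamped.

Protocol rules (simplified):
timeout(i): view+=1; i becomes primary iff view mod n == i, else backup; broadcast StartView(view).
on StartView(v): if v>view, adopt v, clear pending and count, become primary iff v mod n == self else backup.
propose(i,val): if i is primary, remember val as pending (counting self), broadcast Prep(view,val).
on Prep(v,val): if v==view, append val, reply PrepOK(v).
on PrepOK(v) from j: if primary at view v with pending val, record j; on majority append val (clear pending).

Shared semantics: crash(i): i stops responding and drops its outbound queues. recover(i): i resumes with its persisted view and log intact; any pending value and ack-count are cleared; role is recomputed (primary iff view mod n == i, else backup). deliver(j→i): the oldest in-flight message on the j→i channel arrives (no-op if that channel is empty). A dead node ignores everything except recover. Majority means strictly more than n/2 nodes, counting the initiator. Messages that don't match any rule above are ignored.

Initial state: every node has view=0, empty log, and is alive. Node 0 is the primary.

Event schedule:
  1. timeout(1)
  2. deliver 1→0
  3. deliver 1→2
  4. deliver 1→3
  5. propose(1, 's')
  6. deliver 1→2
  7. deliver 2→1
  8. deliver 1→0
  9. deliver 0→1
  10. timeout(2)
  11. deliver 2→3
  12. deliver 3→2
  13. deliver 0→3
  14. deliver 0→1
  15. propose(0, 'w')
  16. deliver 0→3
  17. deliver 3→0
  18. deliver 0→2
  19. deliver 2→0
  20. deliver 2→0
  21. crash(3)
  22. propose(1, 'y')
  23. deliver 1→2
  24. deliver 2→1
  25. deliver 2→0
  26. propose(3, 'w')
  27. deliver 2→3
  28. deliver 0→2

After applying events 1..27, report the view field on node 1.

2

step 1 timeout(1): 1={prim,v=1,log=-}
step 2 deliver 1→0: 0={back,v=1,log=-}
step 3 deliver 1→2: 2={back,v=1,log=-}
step 4 deliver 1→3: 3={back,v=1,log=-}
step 5 propose(1,'s'): —
step 6 deliver 1→2: 2={back,v=1,log=s}
step 7 deliver 2→1: —
step 8 deliver 1→0: 0={back,v=1,log=s}
step 9 deliver 0→1: 1={prim,v=1,log=s}
step 10 timeout(2): 2={prim,v=2,log=s}
step 11 deliver 2→3: 3={back,v=2,log=-}
step 12 deliver 3→2: —
step 13 deliver 0→3: —
step 14 deliver 0→1: —
step 15 propose(0,'w'): —
step 16 deliver 0→3: —
step 17 deliver 3→0: —
step 18 deliver 0→2: —
step 19 deliver 2→0: 0={back,v=2,log=s}
step 20 deliver 2→0: —
step 21 crash(3): 3={✗back,v=2,log=-}
step 22 propose(1,'y'): —
step 23 deliver 1→2: —
step 24 deliver 2→1: 1={back,v=2,log=s}
step 25 deliver 2→0: —
step 26 propose(3,'w'): —
step 27 deliver 2→3: —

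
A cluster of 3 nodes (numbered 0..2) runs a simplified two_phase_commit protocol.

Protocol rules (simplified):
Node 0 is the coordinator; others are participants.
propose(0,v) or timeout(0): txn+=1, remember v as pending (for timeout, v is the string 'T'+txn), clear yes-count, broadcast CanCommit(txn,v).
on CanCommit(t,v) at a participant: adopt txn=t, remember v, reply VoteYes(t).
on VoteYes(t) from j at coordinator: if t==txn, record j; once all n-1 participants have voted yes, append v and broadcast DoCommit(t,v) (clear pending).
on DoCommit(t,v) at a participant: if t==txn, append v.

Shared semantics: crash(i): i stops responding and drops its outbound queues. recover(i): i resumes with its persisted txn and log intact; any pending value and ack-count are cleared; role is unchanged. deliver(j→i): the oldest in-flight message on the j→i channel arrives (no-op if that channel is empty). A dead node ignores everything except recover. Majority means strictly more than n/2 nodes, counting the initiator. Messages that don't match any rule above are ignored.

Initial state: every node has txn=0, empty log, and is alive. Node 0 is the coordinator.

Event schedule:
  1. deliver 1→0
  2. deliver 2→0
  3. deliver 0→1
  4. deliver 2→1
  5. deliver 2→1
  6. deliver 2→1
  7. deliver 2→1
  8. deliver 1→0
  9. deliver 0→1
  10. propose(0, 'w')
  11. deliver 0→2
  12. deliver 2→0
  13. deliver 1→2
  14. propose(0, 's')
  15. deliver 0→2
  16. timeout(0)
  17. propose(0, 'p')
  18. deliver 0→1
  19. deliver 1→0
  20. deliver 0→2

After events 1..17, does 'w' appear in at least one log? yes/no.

after 1 — deliver 1→0: ·
after 2 — deliver 2→0: ·
after 3 — deliver 0→1: ·
after 4 — deliver 2→1: ·
after 5 — deliver 2→1: ·
after 6 — deliver 2→1: ·
after 7 — deliver 2→1: ·
after 8 — deliver 1→0: ·
after 9 — deliver 0→1: ·
after 10 — propose(0,'w'): n0:coor/t1/[-]
after 11 — deliver 0→2: n2:part/t1/[-]
after 12 — deliver 2→0: ·
after 13 — deliver 1→2: ·
after 14 — propose(0,'s'): n0:coor/t2/[-]
after 15 — deliver 0→2: n2:part/t2/[-]
after 16 — timeout(0): n0:coor/t3/[-]
after 17 — propose(0,'p'): n0:coor/t4/[-]

no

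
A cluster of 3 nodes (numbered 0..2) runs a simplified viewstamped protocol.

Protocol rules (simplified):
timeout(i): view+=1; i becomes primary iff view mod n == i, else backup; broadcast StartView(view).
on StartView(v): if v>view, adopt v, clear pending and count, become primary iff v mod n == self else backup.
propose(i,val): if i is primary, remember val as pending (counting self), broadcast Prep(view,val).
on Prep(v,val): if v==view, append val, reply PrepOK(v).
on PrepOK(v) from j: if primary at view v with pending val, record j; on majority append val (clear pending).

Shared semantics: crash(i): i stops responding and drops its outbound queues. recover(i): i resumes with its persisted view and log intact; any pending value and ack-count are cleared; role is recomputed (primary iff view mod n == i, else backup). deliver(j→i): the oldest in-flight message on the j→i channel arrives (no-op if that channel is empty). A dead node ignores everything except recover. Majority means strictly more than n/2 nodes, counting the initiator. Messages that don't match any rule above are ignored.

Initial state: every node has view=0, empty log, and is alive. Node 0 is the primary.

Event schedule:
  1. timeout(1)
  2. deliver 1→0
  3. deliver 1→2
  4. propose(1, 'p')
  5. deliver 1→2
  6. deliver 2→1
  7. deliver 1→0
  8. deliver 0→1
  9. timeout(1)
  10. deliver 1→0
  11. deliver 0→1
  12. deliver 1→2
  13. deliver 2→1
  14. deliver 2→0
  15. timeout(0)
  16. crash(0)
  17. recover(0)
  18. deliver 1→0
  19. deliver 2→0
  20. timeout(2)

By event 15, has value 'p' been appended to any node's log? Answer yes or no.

yes

step 1 timeout(1): 1={prim,v=1,log=-}
step 2 deliver 1→0: 0={back,v=1,log=-}
step 3 deliver 1→2: 2={back,v=1,log=-}
step 4 propose(1,'p'): —
step 5 deliver 1→2: 2={back,v=1,log=p}
step 6 deliver 2→1: 1={prim,v=1,log=p}
step 7 deliver 1→0: 0={back,v=1,log=p}
step 8 deliver 0→1: —
step 9 timeout(1): 1={back,v=2,log=p}
step 10 deliver 1→0: 0={back,v=2,log=p}
step 11 deliver 0→1: —
step 12 deliver 1→2: 2={prim,v=2,log=p}
step 13 deliver 2→1: —
step 14 deliver 2→0: —
step 15 timeout(0): 0={prim,v=3,log=p}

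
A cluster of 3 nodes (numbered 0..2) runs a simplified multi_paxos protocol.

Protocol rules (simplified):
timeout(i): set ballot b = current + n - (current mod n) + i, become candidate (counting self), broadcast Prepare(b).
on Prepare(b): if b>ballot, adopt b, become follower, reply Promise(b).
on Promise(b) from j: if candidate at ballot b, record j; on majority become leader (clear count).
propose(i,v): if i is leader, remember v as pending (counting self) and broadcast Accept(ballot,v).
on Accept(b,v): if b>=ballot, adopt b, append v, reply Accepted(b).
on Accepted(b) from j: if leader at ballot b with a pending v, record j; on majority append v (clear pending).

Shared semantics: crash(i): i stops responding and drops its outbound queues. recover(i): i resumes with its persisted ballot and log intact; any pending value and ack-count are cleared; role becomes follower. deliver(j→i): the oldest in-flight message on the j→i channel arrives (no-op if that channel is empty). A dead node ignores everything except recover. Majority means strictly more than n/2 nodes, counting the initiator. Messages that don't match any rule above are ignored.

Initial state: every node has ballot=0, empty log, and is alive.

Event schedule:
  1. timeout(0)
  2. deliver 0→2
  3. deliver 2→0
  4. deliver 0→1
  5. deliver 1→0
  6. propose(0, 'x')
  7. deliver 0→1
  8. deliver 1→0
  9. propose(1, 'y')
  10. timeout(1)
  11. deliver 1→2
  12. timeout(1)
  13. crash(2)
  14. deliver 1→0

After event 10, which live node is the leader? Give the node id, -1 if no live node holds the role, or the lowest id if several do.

0

step 1 timeout(0): 0={cand,b=3,log=-}
step 2 deliver 0→2: 2={foll,b=3,log=-}
step 3 deliver 2→0: 0={lead,b=3,log=-}
step 4 deliver 0→1: 1={foll,b=3,log=-}
step 5 deliver 1→0: —
step 6 propose(0,'x'): —
step 7 deliver 0→1: 1={foll,b=3,log=x}
step 8 deliver 1→0: 0={lead,b=3,log=x}
step 9 propose(1,'y'): —
step 10 timeout(1): 1={cand,b=7,log=x}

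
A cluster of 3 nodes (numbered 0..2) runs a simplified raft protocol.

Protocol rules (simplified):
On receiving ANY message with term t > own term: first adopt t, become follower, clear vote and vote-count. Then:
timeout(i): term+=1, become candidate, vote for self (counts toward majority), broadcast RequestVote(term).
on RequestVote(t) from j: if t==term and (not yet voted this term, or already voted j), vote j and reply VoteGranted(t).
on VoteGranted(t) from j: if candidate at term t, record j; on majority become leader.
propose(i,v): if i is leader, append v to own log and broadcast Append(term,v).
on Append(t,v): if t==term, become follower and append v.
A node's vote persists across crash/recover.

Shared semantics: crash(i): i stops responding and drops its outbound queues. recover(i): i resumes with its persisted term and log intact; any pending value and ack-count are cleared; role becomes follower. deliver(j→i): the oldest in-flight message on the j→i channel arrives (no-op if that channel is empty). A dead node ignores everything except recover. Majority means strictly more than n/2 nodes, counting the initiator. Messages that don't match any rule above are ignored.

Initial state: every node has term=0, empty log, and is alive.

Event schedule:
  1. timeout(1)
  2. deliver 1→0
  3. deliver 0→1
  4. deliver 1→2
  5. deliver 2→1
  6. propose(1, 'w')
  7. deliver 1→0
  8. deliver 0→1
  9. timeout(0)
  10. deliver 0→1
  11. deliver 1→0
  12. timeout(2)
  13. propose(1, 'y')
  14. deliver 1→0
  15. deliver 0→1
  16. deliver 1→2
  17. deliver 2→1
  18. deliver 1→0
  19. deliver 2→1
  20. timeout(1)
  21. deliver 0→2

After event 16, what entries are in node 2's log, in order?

[1] timeout(1) → N1(cand t1 [-])
[2] deliver 1→0 → N0(foll t1 [-])
[3] deliver 0→1 → N1(lead t1 [-])
[4] deliver 1→2 → N2(foll t1 [-])
[5] deliver 2→1 → ∅
[6] propose(1,'w') → N1(lead t1 [w])
[7] deliver 1→0 → N0(foll t1 [w])
[8] deliver 0→1 → ∅
[9] timeout(0) → N0(cand t2 [w])
[10] deliver 0→1 → N1(foll t2 [w])
[11] deliver 1→0 → N0(lead t2 [w])
[12] timeout(2) → N2(cand t2 [-])
[13] propose(1,'y') → ∅
[14] deliver 1→0 → ∅
[15] deliver 0→1 → ∅
[16] deliver 1→2 → ∅

empty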